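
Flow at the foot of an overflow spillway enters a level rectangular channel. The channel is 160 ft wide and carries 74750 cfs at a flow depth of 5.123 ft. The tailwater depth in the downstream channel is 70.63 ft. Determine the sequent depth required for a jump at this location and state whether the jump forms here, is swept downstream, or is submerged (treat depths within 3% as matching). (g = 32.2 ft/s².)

q = Q/b = 74750/160 = 467.2 ft²/s; V₁ = q/y₁ = 91.19 ft/s. Fr₁ = V₁/√(g·y₁) = 7.100.
Bélanger equation: y₂/y₁ = ½[√(1 + 8Fr₁²) − 1] = ½[√404.31 − 1] = 9.554.
y₂ = 9.554 × 5.123 = 48.94 ft.
Tailwater y_tw = 70.63 ft: y_tw > y₂, so the jump is submerged.

y₂ = 48.94 ft; the jump is submerged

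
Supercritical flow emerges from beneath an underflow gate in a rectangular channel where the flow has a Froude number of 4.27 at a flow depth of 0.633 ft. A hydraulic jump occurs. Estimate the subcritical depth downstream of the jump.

Fr₁ = 4.27 (given).
Sequent-depth ratio: y₂/y₁ = ½[√(1 + 8Fr₁²) − 1] = ½[√146.9 − 1] = 5.56.
y₂ = 5.56 × 0.633 = 3.52 ft.

y₂ = 3.52 ft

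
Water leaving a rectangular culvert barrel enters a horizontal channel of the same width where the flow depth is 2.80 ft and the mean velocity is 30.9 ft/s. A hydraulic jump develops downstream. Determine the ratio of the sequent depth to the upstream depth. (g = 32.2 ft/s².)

Fr₁ = V₁/√(g·y₁) = 30.9/√(32.2×2.80) = 3.25.
By Bélanger, y₂/y₁ = ½[√(1 + 8Fr₁²) − 1] = ½[√85.72 − 1] = 4.13.

y₂/y₁ = 4.13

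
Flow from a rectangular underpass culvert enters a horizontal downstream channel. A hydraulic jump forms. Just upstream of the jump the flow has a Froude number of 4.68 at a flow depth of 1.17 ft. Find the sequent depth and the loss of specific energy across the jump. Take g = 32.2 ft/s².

Fr₁ = 4.68 (given).
By Bélanger, y₂/y₁ = ½[√(1 + 8Fr₁²) − 1] = ½[√176.2 − 1] = 6.14.
y₂ = 6.14 × 1.17 = 7.18 ft.
V₁ = Fr₁·√(g·y₁) = 4.68×√(32.2×1.17) = 28.7 ft/s; q = V₁·y₁ = 33.6 ft²/s. V₂ = q/y₂ = 33.6/7.18 = 4.68 ft/s. E₁ = y₁ + V₁²/2g = 14.0 ft; E₂ = y₂ + V₂²/2g = 7.52 ft. ΔE = E₁ − E₂ = 6.46 ft.

y₂ = 7.18 ft; ΔE = 6.46 ft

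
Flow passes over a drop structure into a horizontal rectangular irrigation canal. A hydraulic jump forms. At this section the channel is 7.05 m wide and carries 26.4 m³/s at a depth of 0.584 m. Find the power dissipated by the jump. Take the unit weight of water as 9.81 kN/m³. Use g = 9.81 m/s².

P = 142 kW

q = Q/b = 26.4/7.05 = 3.74 m²/s; V₁ = q/y₁ = 6.41 m/s. Fr₁ = V₁/√(g·y₁) = 2.68.
Conjugate-depth relation: y₂/y₁ = ½[√(1 + 8Fr₁²) − 1] = ½[√58.41 − 1] = 3.32.
y₂ = 3.32 × 0.584 = 1.94 m.
Head loss: ΔE = (y₂ − y₁)³/(4y₁y₂) = (1.94 − 0.584)³/(4×0.584×1.94) = 2.49/4.53 = 0.550 m.
P = γ·Q·ΔE = 9.81 × 26.4 × 0.550 = 142 kW.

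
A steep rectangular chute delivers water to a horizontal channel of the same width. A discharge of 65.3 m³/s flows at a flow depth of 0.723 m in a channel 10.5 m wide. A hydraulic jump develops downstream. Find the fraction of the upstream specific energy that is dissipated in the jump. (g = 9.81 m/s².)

ΔE/E₁ = 0.291 (29.1%)

q = Q/b = 65.3/10.5 = 6.22 m²/s; V₁ = q/y₁ = 8.60 m/s. Fr₁ = V₁/√(g·y₁) = 3.23.
From the momentum equation for a rectangular channel, y₂/y₁ = ½[√(1 + 8Fr₁²) − 1] = ½[√84.46 − 1] = 4.09.
y₂ = 4.09 × 0.723 = 2.96 m.
E₁ = y₁ + V₁²/2g = 4.49 m. ΔE = (y₂ − y₁)³/(4y₁y₂) = 1.31 m. ΔE/E₁ = 1.31/4.49 = 0.291.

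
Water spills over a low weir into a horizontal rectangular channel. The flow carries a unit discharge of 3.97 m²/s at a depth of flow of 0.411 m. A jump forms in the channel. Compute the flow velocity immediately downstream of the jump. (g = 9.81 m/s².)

V₂ = 1.53 m/s

V₁ = q/y₁ = 3.97/0.411 = 9.66 m/s. Fr₁ = V₁/√(g·y₁) = 9.66/√(9.81×0.411) = 4.81.
Bélanger equation: y₂/y₁ = ½[√(1 + 8Fr₁²) − 1] = ½[√186.1 − 1] = 6.32.
y₂ = 6.32 × 0.411 = 2.60 m.
V₂ = q/y₂ = 3.97/2.60 = 1.53 m/s.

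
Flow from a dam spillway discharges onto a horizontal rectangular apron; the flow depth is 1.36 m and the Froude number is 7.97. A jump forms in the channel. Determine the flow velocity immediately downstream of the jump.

Fr₁ = 7.97 (given).
From the momentum equation for a rectangular channel, y₂/y₁ = ½[√(1 + 8Fr₁²) − 1] = ½[√509.2 − 1] = 10.8.
y₂ = 10.8 × 1.36 = 14.7 m.
V₁ = Fr₁·√(g·y₁) = 7.97×√(9.81×1.36) = 29.1 m/s; q = V₁·y₁ = 39.6 m²/s.
V₂ = q/y₂ = 39.6/14.7 = 2.70 m/s.

V₂ = 2.70 m/s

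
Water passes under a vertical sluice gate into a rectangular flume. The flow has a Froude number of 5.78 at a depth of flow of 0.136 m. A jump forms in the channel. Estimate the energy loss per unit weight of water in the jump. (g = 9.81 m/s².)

ΔE = 1.32 m

Fr₁ = 5.78 (given).
Sequent-depth ratio: y₂/y₁ = ½[√(1 + 8Fr₁²) − 1] = ½[√268.3 − 1] = 7.69.
y₂ = 7.69 × 0.136 = 1.05 m.
Head loss: ΔE = (y₂ − y₁)³/(4y₁y₂) = (1.05 − 0.136)³/(4×0.136×1.05) = 0.753/0.569 = 1.32 m.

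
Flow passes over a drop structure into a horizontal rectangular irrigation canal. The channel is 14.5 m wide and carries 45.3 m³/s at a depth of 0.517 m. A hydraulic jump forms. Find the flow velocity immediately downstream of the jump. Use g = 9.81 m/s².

V₂ = 1.82 m/s

q = Q/b = 45.3/14.5 = 3.12 m²/s; V₁ = q/y₁ = 6.04 m/s. Fr₁ = V₁/√(g·y₁) = 2.68.
From the momentum equation for a rectangular channel, y₂/y₁ = ½[√(1 + 8Fr₁²) − 1] = ½[√58.60 − 1] = 3.33.
y₂ = 3.33 × 0.517 = 1.72 m.
V₂ = q/y₂ = 3.12/1.72 = 1.82 m/s.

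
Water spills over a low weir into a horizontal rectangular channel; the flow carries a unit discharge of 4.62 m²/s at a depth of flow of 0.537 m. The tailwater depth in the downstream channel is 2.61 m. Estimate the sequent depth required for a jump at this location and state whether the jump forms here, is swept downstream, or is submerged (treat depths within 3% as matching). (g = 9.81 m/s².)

y₂ = 2.59 m; the jump forms here

V₁ = q/y₁ = 4.62/0.537 = 8.60 m/s. Fr₁ = V₁/√(g·y₁) = 8.60/√(9.81×0.537) = 3.75.
Bélanger equation: y₂/y₁ = ½[√(1 + 8Fr₁²) − 1] = ½[√113.4 − 1] = 4.82.
y₂ = 4.82 × 0.537 = 2.59 m.
Tailwater y_tw = 2.61 m: y_tw ≈ y₂, so the jump forms here.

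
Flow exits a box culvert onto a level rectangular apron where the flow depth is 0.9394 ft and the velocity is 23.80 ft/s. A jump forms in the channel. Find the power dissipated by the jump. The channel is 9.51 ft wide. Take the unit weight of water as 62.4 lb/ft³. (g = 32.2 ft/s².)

Fr₁ = V₁/√(g·y₁) = 23.80/√(32.2×0.9394) = 4.327.
Conjugate-depth relation: y₂/y₁ = ½[√(1 + 8Fr₁²) − 1] = ½[√150.81 − 1] = 5.640.
y₂ = 5.640 × 0.9394 = 5.298 ft.
Head loss: ΔE = (y₂ − y₁)³/(4y₁y₂) = (5.298 − 0.9394)³/(4×0.9394×5.298) = 82.83/19.91 = 4.160 ft.
q = V₁·y₁ = 23.80 × 0.9394 = 22.36 ft²/s. Q = q·b = 22.36 × 9.51 = 212.6 cfs. P = γ·Q·ΔE/550 = 62.4 × 212.6 × 4.160 / 550 = 100.4 hp.

P = 100.4 hp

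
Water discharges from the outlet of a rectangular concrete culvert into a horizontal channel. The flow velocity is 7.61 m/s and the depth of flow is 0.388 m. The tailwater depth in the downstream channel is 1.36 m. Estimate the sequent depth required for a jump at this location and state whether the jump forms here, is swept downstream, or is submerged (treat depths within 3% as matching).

y₂ = 1.96 m; the jump is swept downstream

Fr₁ = V₁/√(g·y₁) = 7.61/√(9.81×0.388) = 3.90.
Sequent-depth ratio: y₂/y₁ = ½[√(1 + 8Fr₁²) − 1] = ½[√122.7 − 1] = 5.04.
y₂ = 5.04 × 0.388 = 1.96 m.
Tailwater y_tw = 1.36 m: y_tw < y₂, so the jump is swept downstream.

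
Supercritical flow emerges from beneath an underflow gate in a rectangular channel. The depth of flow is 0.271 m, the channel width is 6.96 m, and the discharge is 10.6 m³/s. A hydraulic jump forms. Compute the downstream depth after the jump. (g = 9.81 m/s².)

y₂ = 1.19 m

q = Q/b = 10.6/6.96 = 1.52 m²/s; V₁ = q/y₁ = 5.62 m/s. Fr₁ = V₁/√(g·y₁) = 3.45.
By Bélanger, y₂/y₁ = ½[√(1 + 8Fr₁²) − 1] = ½[√96.04 − 1] = 4.40.
y₂ = 4.40 × 0.271 = 1.19 m.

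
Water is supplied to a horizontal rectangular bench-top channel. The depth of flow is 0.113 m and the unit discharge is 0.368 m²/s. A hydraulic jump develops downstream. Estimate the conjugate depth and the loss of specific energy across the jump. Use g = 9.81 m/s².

V₁ = q/y₁ = 0.368/0.113 = 3.26 m/s. Fr₁ = V₁/√(g·y₁) = 3.26/√(9.81×0.113) = 3.09.
Sequent-depth ratio: y₂/y₁ = ½[√(1 + 8Fr₁²) − 1] = ½[√77.54 − 1] = 3.90.
y₂ = 3.90 × 0.113 = 0.441 m.
Head loss: ΔE = (y₂ − y₁)³/(4y₁y₂) = (0.441 − 0.113)³/(4×0.113×0.441) = 0.0353/0.199 = 0.177 m.

y₂ = 0.441 m; ΔE = 0.177 m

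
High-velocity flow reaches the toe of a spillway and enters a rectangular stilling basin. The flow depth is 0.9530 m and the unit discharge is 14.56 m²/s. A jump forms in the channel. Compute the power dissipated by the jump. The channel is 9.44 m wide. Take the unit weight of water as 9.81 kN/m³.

V₁ = q/y₁ = 14.56/0.9530 = 15.28 m/s. Fr₁ = V₁/√(g·y₁) = 15.28/√(9.81×0.9530) = 4.997.
Sequent-depth ratio: y₂/y₁ = ½[√(1 + 8Fr₁²) − 1] = ½[√200.74 − 1] = 6.584.
y₂ = 6.584 × 0.9530 = 6.275 m.
Head loss: ΔE = (y₂ − y₁)³/(4y₁y₂) = (6.275 − 0.9530)³/(4×0.9530×6.275) = 150.7/23.92 = 6.301 m.
Q = q·b = 14.56 × 9.44 = 137.4 m³/s. P = γ·Q·ΔE = 9.81 × 137.4 × 6.301 = 8496 kW.

P = 8496 kW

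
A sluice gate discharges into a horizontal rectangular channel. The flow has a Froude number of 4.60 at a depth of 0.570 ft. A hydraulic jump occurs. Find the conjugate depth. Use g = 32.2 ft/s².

Fr₁ = 4.60 (given).
From the momentum equation for a rectangular channel, y₂/y₁ = ½[√(1 + 8Fr₁²) − 1] = ½[√170.3 − 1] = 6.02.
y₂ = 6.02 × 0.570 = 3.43 ft.

y₂ = 3.43 ft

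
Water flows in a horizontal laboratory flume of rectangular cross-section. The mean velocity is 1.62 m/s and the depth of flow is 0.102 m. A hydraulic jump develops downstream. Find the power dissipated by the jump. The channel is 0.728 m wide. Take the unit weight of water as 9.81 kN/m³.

Fr₁ = V₁/√(g·y₁) = 1.62/√(9.81×0.102) = 1.62.
By Bélanger, y₂/y₁ = ½[√(1 + 8Fr₁²) − 1] = ½[√21.98 − 1] = 1.84.
y₂ = 1.84 × 0.102 = 0.188 m.
q = V₁·y₁ = 1.62 × 0.102 = 0.165 m²/s. V₂ = q/y₂ = 0.165/0.188 = 0.878 m/s. E₁ = y₁ + V₁²/2g = 0.236 m; E₂ = y₂ + V₂²/2g = 0.227 m. ΔE = E₁ − E₂ = 0.00832 m.
Q = q·b = 0.165 × 0.728 = 0.120 m³/s. P = γ·Q·ΔE = 9.81 × 0.120 × 0.00832 = 0.00982 kW.

P = 0.00982 kW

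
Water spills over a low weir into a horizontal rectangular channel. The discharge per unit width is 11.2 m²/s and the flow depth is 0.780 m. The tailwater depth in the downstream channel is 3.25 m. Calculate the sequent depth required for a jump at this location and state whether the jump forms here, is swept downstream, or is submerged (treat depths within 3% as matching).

y₂ = 5.35 m; the jump is swept downstream

V₁ = q/y₁ = 11.2/0.780 = 14.4 m/s. Fr₁ = V₁/√(g·y₁) = 14.4/√(9.81×0.780) = 5.19.
Conjugate-depth relation: y₂/y₁ = ½[√(1 + 8Fr₁²) − 1] = ½[√216.6 − 1] = 6.86.
y₂ = 6.86 × 0.780 = 5.35 m.
Tailwater y_tw = 3.25 m: y_tw < y₂, so the jump is swept downstream.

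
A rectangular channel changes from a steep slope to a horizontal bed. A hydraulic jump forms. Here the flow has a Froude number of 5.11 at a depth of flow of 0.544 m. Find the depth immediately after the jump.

y₂ = 3.67 m

Fr₁ = 5.11 (given).
Sequent-depth ratio: y₂/y₁ = ½[√(1 + 8Fr₁²) − 1] = ½[√209.9 − 1] = 6.74.
y₂ = 6.74 × 0.544 = 3.67 m.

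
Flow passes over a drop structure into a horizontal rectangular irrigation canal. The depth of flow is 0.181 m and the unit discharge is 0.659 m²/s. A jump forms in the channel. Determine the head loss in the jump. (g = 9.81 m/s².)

ΔE = 0.183 m

V₁ = q/y₁ = 0.659/0.181 = 3.64 m/s. Fr₁ = V₁/√(g·y₁) = 3.64/√(9.81×0.181) = 2.73.
Sequent-depth ratio: y₂/y₁ = ½[√(1 + 8Fr₁²) − 1] = ½[√60.72 − 1] = 3.40.
y₂ = 3.40 × 0.181 = 0.615 m.
Head loss: ΔE = (y₂ − y₁)³/(4y₁y₂) = (0.615 − 0.181)³/(4×0.181×0.615) = 0.0816/0.445 = 0.183 m.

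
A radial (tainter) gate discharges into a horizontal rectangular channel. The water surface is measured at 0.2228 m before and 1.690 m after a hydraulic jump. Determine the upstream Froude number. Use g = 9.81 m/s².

Fr₁ = 5.706

For a rectangular channel the momentum equation gives q² = ½·g·y₁·y₂·(y₁ + y₂) = ½×9.81×0.2228×1.690×1.913 = 3.533.
q = √3.533 = 1.880 m²/s.
V₁ = q/y₁ = 8.436 m/s; Fr₁ = V₁/√(g·y₁) = 5.706.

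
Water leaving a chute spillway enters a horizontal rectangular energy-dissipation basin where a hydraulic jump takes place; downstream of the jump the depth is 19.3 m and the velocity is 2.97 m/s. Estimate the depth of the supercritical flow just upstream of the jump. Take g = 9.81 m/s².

y₁ = 1.66 m

Fr₂ = V₂/√(g·y₂) = 2.97/√(9.81×19.3) = 0.216.
The Bélanger relation is symmetric: y₁/y₂ = ½[√(1 + 8Fr₂²) − 1] = ½[√1.373 − 1] = 0.0858.
y₁ = 0.0858 × 19.3 = 1.66 m.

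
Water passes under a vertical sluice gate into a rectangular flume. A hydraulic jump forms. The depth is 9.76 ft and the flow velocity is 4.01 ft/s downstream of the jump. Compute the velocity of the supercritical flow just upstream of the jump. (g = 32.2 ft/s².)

V₁ = 42.9 ft/s

Fr₂ = V₂/√(g·y₂) = 4.01/√(32.2×9.76) = 0.226.
Applying the sequent-depth relation in reverse, y₁/y₂ = ½[√(1 + 8Fr₂²) − 1] = ½[√1.409 − 1] = 0.0936.
y₁ = 0.0936 × 9.76 = 0.913 ft.
V₁ = q/y₁ = 39.1/0.913 = 42.9 ft/s.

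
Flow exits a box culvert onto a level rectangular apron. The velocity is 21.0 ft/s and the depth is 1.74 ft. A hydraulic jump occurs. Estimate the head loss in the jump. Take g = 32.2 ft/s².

Fr₁ = V₁/√(g·y₁) = 21.0/√(32.2×1.74) = 2.81.
Bélanger equation: y₂/y₁ = ½[√(1 + 8Fr₁²) − 1] = ½[√63.97 − 1] = 3.50.
y₂ = 3.50 × 1.74 = 6.09 ft.
Head loss: ΔE = (y₂ − y₁)³/(4y₁y₂) = (6.09 − 1.74)³/(4×1.74×6.09) = 82.2/42.4 = 1.94 ft.

ΔE = 1.94 ft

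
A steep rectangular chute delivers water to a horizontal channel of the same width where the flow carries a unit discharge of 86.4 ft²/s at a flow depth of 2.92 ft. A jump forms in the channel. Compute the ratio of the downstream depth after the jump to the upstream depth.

V₁ = q/y₁ = 86.4/2.92 = 29.6 ft/s. Fr₁ = V₁/√(g·y₁) = 29.6/√(32.2×2.92) = 3.05.
From the momentum equation for a rectangular channel, y₂/y₁ = ½[√(1 + 8Fr₁²) − 1] = ½[√75.49 − 1] = 3.84.

y₂/y₁ = 3.84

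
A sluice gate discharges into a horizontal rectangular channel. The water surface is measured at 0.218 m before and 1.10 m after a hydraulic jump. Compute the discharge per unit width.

For a rectangular channel the momentum equation gives q² = ½·g·y₁·y₂·(y₁ + y₂) = ½×9.81×0.218×1.10×1.32 = 1.55.
q = √1.55 = 1.25 m²/s.

q = 1.25 m²/s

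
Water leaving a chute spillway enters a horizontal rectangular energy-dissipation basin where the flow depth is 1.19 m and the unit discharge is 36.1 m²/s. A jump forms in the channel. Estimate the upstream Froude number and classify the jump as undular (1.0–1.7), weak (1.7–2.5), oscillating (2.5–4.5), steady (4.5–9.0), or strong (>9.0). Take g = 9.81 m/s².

Fr₁ = 8.88; steady jump

V₁ = q/y₁ = 36.1/1.19 = 30.3 m/s. Fr₁ = V₁/√(g·y₁) = 30.3/√(9.81×1.19) = 8.88.
Fr₁ = 8.88 lies in the steady range.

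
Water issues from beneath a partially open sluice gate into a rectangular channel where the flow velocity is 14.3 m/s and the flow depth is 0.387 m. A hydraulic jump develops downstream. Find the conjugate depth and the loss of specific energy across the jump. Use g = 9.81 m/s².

Fr₁ = V₁/√(g·y₁) = 14.3/√(9.81×0.387) = 7.34.
From the momentum equation for a rectangular channel, y₂/y₁ = ½[√(1 + 8Fr₁²) − 1] = ½[√431.9 − 1] = 9.89.
y₂ = 9.89 × 0.387 = 3.83 m.
Head loss: ΔE = (y₂ − y₁)³/(4y₁y₂) = (3.83 − 0.387)³/(4×0.387×3.83) = 40.7/5.93 = 6.88 m.

y₂ = 3.83 m; ΔE = 6.88 m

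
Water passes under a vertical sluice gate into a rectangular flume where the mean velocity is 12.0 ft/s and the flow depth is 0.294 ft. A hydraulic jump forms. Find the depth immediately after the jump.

y₂ = 1.48 ft

Fr₁ = V₁/√(g·y₁) = 12.0/√(32.2×0.294) = 3.90.
Bélanger equation: y₂/y₁ = ½[√(1 + 8Fr₁²) − 1] = ½[√122.7 − 1] = 5.04.
y₂ = 5.04 × 0.294 = 1.48 ft.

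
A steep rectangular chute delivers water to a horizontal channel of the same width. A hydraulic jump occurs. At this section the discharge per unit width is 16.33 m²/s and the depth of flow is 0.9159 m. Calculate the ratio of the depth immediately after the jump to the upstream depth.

V₁ = q/y₁ = 16.33/0.9159 = 17.83 m/s. Fr₁ = V₁/√(g·y₁) = 17.83/√(9.81×0.9159) = 5.948.
Sequent-depth ratio: y₂/y₁ = ½[√(1 + 8Fr₁²) − 1] = ½[√284.04 − 1] = 7.927.

y₂/y₁ = 7.927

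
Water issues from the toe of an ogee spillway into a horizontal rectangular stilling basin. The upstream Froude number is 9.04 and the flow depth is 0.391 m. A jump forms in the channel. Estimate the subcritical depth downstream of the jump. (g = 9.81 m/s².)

Fr₁ = 9.04 (given).
Bélanger equation: y₂/y₁ = ½[√(1 + 8Fr₁²) − 1] = ½[√654.8 − 1] = 12.3.
y₂ = 12.3 × 0.391 = 4.81 m.

y₂ = 4.81 m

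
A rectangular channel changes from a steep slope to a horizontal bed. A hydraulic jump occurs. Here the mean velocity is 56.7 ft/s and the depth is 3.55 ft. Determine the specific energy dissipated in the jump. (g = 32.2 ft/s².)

ΔE = 27.5 ft

Fr₁ = V₁/√(g·y₁) = 56.7/√(32.2×3.55) = 5.30.
Sequent-depth ratio: y₂/y₁ = ½[√(1 + 8Fr₁²) − 1] = ½[√226.0 − 1] = 7.02.
y₂ = 7.02 × 3.55 = 24.9 ft.
q = V₁·y₁ = 56.7 × 3.55 = 201 ft²/s. V₂ = q/y₂ = 201/24.9 = 8.08 ft/s. E₁ = y₁ + V₁²/2g = 53.5 ft; E₂ = y₂ + V₂²/2g = 25.9 ft. ΔE = E₁ − E₂ = 27.5 ft.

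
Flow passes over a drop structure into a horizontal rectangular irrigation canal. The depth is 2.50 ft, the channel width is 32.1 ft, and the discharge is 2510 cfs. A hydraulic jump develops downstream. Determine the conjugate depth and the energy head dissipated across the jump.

y₂ = 11.1 ft; ΔE = 5.79 ft

q = Q/b = 2510/32.1 = 78.2 ft²/s; V₁ = q/y₁ = 31.3 ft/s. Fr₁ = V₁/√(g·y₁) = 3.49.
Sequent-depth ratio: y₂/y₁ = ½[√(1 + 8Fr₁²) − 1] = ½[√98.22 − 1] = 4.46.
y₂ = 4.46 × 2.50 = 11.1 ft.
V₂ = q/y₂ = 78.2/11.1 = 7.02 ft/s. E₁ = y₁ + V₁²/2g = 17.7 ft; E₂ = y₂ + V₂²/2g = 11.9 ft. ΔE = E₁ − E₂ = 5.79 ft.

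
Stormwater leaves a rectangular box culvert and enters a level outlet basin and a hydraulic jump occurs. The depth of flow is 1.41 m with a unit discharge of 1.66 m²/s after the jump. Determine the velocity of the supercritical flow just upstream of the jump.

V₁ = 6.88 m/s

V₂ = q/y₂ = 1.66/1.41 = 1.18 m/s; Fr₂ = V₂/√(g·y₂) = 0.317.
Applying the sequent-depth relation in reverse, y₁/y₂ = ½[√(1 + 8Fr₂²) − 1] = ½[√1.802 − 1] = 0.171.
y₁ = 0.171 × 1.41 = 0.241 m.
V₁ = q/y₁ = 1.66/0.241 = 6.88 m/s.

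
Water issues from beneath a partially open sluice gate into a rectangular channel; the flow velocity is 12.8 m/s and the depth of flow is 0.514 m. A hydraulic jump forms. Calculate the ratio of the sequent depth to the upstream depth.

Fr₁ = V₁/√(g·y₁) = 12.8/√(9.81×0.514) = 5.70.
Sequent-depth ratio: y₂/y₁ = ½[√(1 + 8Fr₁²) − 1] = ½[√260.9 − 1] = 7.58.

y₂/y₁ = 7.58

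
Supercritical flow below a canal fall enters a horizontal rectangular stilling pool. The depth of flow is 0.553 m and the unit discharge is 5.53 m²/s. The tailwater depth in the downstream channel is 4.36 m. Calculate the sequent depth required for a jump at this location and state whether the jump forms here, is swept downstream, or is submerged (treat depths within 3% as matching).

V₁ = q/y₁ = 5.53/0.553 = 10.0 m/s. Fr₁ = V₁/√(g·y₁) = 10.0/√(9.81×0.553) = 4.29.
Bélanger equation: y₂/y₁ = ½[√(1 + 8Fr₁²) − 1] = ½[√148.5 − 1] = 5.59.
y₂ = 5.59 × 0.553 = 3.09 m.
Tailwater y_tw = 4.36 m: y_tw > y₂, so the jump is submerged.

y₂ = 3.09 m; the jump is submerged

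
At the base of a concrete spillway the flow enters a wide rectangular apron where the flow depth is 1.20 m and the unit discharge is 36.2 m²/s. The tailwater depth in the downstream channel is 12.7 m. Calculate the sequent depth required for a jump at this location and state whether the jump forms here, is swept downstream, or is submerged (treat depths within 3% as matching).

V₁ = q/y₁ = 36.2/1.20 = 30.2 m/s. Fr₁ = V₁/√(g·y₁) = 30.2/√(9.81×1.20) = 8.79.
Conjugate-depth relation: y₂/y₁ = ½[√(1 + 8Fr₁²) − 1] = ½[√619.4 − 1] = 11.9.
y₂ = 11.9 × 1.20 = 14.3 m.
Tailwater y_tw = 12.7 m: y_tw < y₂, so the jump is swept downstream.

y₂ = 14.3 m; the jump is swept downstream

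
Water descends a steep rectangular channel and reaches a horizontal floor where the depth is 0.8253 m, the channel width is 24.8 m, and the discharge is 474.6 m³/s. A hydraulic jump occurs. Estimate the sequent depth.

y₂ = 9.108 m

q = Q/b = 474.6/24.8 = 19.14 m²/s; V₁ = q/y₁ = 23.19 m/s. Fr₁ = V₁/√(g·y₁) = 8.149.
Conjugate-depth relation: y₂/y₁ = ½[√(1 + 8Fr₁²) − 1] = ½[√532.30 − 1] = 11.04.
y₂ = 11.04 × 0.8253 = 9.108 m.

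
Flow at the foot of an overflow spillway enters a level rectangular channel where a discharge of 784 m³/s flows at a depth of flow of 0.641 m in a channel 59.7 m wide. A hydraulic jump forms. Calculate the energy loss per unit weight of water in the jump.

ΔE = 14.8 m

q = Q/b = 784/59.7 = 13.1 m²/s; V₁ = q/y₁ = 20.5 m/s. Fr₁ = V₁/√(g·y₁) = 8.17.
By Bélanger, y₂/y₁ = ½[√(1 + 8Fr₁²) − 1] = ½[√535.0 − 1] = 11.1.
y₂ = 11.1 × 0.641 = 7.09 m.
V₂ = q/y₂ = 13.1/7.09 = 1.85 m/s. E₁ = y₁ + V₁²/2g = 22.0 m; E₂ = y₂ + V₂²/2g = 7.27 m. ΔE = E₁ − E₂ = 14.8 m.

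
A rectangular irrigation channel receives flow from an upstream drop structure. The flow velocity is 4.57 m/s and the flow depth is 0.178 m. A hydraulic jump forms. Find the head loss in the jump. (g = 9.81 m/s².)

ΔE = 0.402 m

Fr₁ = V₁/√(g·y₁) = 4.57/√(9.81×0.178) = 3.46.
From the momentum equation for a rectangular channel, y₂/y₁ = ½[√(1 + 8Fr₁²) − 1] = ½[√96.68 − 1] = 4.42.
y₂ = 4.42 × 0.178 = 0.786 m.
Head loss: ΔE = (y₂ − y₁)³/(4y₁y₂) = (0.786 − 0.178)³/(4×0.178×0.786) = 0.225/0.560 = 0.402 m.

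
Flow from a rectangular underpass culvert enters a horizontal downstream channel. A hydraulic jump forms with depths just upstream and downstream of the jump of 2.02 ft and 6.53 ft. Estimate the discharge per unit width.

q = 42.6 ft²/s

For a rectangular channel the momentum equation gives q² = ½·g·y₁·y₂·(y₁ + y₂) = ½×32.2×2.02×6.53×8.55 = 1816.
q = √1816 = 42.6 ft²/s.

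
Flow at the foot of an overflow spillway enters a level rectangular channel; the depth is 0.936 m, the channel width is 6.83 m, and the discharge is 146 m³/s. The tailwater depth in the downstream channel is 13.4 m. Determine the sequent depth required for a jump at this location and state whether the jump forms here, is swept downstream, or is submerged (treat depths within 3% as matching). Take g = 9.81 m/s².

y₂ = 9.52 m; the jump is submerged

q = Q/b = 146/6.83 = 21.4 m²/s; V₁ = q/y₁ = 22.8 m/s. Fr₁ = V₁/√(g·y₁) = 7.54.
By Bélanger, y₂/y₁ = ½[√(1 + 8Fr₁²) − 1] = ½[√455.4 − 1] = 10.2.
y₂ = 10.2 × 0.936 = 9.52 m.
Tailwater y_tw = 13.4 m: y_tw > y₂, so the jump is submerged.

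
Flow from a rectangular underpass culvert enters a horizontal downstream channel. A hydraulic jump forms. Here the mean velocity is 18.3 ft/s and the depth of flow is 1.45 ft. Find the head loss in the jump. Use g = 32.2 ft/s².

ΔE = 1.36 ft

Fr₁ = V₁/√(g·y₁) = 18.3/√(32.2×1.45) = 2.68.
Bélanger equation: y₂/y₁ = ½[√(1 + 8Fr₁²) − 1] = ½[√58.38 − 1] = 3.32.
y₂ = 3.32 × 1.45 = 4.81 ft.
q = V₁·y₁ = 18.3 × 1.45 = 26.5 ft²/s. V₂ = q/y₂ = 26.5/4.81 = 5.51 ft/s. E₁ = y₁ + V₁²/2g = 6.65 ft; E₂ = y₂ + V₂²/2g = 5.29 ft. ΔE = E₁ − E₂ = 1.36 ft.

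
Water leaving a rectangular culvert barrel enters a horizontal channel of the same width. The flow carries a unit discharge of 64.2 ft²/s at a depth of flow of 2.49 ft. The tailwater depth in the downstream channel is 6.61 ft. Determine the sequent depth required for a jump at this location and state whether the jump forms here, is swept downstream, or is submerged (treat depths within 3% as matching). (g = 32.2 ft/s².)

y₂ = 8.97 ft; the jump is swept downstream

V₁ = q/y₁ = 64.2/2.49 = 25.8 ft/s. Fr₁ = V₁/√(g·y₁) = 25.8/√(32.2×2.49) = 2.88.
Conjugate-depth relation: y₂/y₁ = ½[√(1 + 8Fr₁²) − 1] = ½[√67.33 − 1] = 3.60.
y₂ = 3.60 × 2.49 = 8.97 ft.
Tailwater y_tw = 6.61 ft: y_tw < y₂, so the jump is swept downstream.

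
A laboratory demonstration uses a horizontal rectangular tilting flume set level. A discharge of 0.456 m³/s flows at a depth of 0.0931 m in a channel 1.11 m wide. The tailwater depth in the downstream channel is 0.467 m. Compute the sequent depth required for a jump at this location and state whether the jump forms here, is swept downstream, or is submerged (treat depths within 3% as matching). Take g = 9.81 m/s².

y₂ = 0.563 m; the jump is swept downstream

q = Q/b = 0.456/1.11 = 0.411 m²/s; V₁ = q/y₁ = 4.41 m/s. Fr₁ = V₁/√(g·y₁) = 4.62.
Sequent-depth ratio: y₂/y₁ = ½[√(1 + 8Fr₁²) − 1] = ½[√171.6 − 1] = 6.05.
y₂ = 6.05 × 0.0931 = 0.563 m.
Tailwater y_tw = 0.467 m: y_tw < y₂, so the jump is swept downstream.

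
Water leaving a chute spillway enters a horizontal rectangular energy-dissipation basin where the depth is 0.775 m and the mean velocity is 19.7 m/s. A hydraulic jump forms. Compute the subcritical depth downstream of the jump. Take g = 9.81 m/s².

y₂ = 7.45 m

Fr₁ = V₁/√(g·y₁) = 19.7/√(9.81×0.775) = 7.14.
Conjugate-depth relation: y₂/y₁ = ½[√(1 + 8Fr₁²) − 1] = ½[√409.4 − 1] = 9.62.
y₂ = 9.62 × 0.775 = 7.45 m.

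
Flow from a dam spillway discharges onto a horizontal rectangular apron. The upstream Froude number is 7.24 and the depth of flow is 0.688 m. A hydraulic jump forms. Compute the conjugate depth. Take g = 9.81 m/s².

Fr₁ = 7.24 (given).
Sequent-depth ratio: y₂/y₁ = ½[√(1 + 8Fr₁²) − 1] = ½[√420.3 − 1] = 9.75.
y₂ = 9.75 × 0.688 = 6.71 m.

y₂ = 6.71 m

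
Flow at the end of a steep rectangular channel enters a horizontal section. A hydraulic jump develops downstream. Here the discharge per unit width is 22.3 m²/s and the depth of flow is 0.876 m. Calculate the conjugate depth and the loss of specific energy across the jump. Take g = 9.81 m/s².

y₂ = 10.3 m; ΔE = 23.3 m

V₁ = q/y₁ = 22.3/0.876 = 25.5 m/s. Fr₁ = V₁/√(g·y₁) = 25.5/√(9.81×0.876) = 8.68.
From the momentum equation for a rectangular channel, y₂/y₁ = ½[√(1 + 8Fr₁²) − 1] = ½[√604.3 − 1] = 11.8.
y₂ = 11.8 × 0.876 = 10.3 m.
Head loss: ΔE = (y₂ − y₁)³/(4y₁y₂) = (10.3 − 0.876)³/(4×0.876×10.3) = 845/36.2 = 23.3 m.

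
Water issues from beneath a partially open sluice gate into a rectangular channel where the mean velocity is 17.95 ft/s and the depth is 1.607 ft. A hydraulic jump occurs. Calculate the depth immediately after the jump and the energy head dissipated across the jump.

Fr₁ = V₁/√(g·y₁) = 17.95/√(32.2×1.607) = 2.495.
From the momentum equation for a rectangular channel, y₂/y₁ = ½[√(1 + 8Fr₁²) − 1] = ½[√50.814 − 1] = 3.064.
y₂ = 3.064 × 1.607 = 4.924 ft.
Head loss: ΔE = (y₂ − y₁)³/(4y₁y₂) = (4.924 − 1.607)³/(4×1.607×4.924) = 36.50/31.65 = 1.153 ft.

y₂ = 4.924 ft; ΔE = 1.153 ft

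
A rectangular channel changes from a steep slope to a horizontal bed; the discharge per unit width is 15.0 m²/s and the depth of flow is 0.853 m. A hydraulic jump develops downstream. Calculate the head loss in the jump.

V₁ = q/y₁ = 15.0/0.853 = 17.6 m/s. Fr₁ = V₁/√(g·y₁) = 17.6/√(9.81×0.853) = 6.08.
Conjugate-depth relation: y₂/y₁ = ½[√(1 + 8Fr₁²) − 1] = ½[√296.6 − 1] = 8.11.
y₂ = 8.11 × 0.853 = 6.92 m.
V₂ = q/y₂ = 15.0/6.92 = 2.17 m/s. E₁ = y₁ + V₁²/2g = 16.6 m; E₂ = y₂ + V₂²/2g = 7.16 m. ΔE = E₁ − E₂ = 9.46 m.

ΔE = 9.46 m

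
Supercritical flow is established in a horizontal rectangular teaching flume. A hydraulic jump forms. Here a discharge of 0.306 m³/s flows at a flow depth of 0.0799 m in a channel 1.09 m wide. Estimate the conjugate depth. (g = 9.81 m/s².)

y₂ = 0.410 m

q = Q/b = 0.306/1.09 = 0.281 m²/s; V₁ = q/y₁ = 3.51 m/s. Fr₁ = V₁/√(g·y₁) = 3.97.
Sequent-depth ratio: y₂/y₁ = ½[√(1 + 8Fr₁²) − 1] = ½[√127.0 − 1] = 5.13.
y₂ = 5.13 × 0.0799 = 0.410 m.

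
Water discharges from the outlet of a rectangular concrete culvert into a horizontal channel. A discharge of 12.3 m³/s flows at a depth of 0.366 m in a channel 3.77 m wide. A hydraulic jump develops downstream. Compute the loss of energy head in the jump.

q = Q/b = 12.3/3.77 = 3.26 m²/s; V₁ = q/y₁ = 8.91 m/s. Fr₁ = V₁/√(g·y₁) = 4.70.
Conjugate-depth relation: y₂/y₁ = ½[√(1 + 8Fr₁²) − 1] = ½[√178.1 − 1] = 6.17.
y₂ = 6.17 × 0.366 = 2.26 m.
V₂ = q/y₂ = 3.26/2.26 = 1.44 m/s. E₁ = y₁ + V₁²/2g = 4.42 m; E₂ = y₂ + V₂²/2g = 2.37 m. ΔE = E₁ − E₂ = 2.05 m.

ΔE = 2.05 m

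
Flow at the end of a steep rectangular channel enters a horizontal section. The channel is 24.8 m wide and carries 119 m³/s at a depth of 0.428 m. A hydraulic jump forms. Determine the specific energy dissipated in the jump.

q = Q/b = 119/24.8 = 4.80 m²/s; V₁ = q/y₁ = 11.2 m/s. Fr₁ = V₁/√(g·y₁) = 5.47.
From the momentum equation for a rectangular channel, y₂/y₁ = ½[√(1 + 8Fr₁²) − 1] = ½[√240.5 − 1] = 7.25.
y₂ = 7.25 × 0.428 = 3.10 m.
V₂ = q/y₂ = 4.80/3.10 = 1.55 m/s. E₁ = y₁ + V₁²/2g = 6.83 m; E₂ = y₂ + V₂²/2g = 3.23 m. ΔE = E₁ − E₂ = 3.61 m.

ΔE = 3.61 m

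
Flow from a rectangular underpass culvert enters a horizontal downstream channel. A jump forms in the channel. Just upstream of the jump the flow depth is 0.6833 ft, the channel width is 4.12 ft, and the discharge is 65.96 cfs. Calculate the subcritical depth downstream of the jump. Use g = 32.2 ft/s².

q = Q/b = 65.96/4.12 = 16.01 ft²/s; V₁ = q/y₁ = 23.43 ft/s. Fr₁ = V₁/√(g·y₁) = 4.995.
Conjugate-depth relation: y₂/y₁ = ½[√(1 + 8Fr₁²) − 1] = ½[√200.60 − 1] = 6.582.
y₂ = 6.582 × 0.6833 = 4.497 ft.

y₂ = 4.497 ft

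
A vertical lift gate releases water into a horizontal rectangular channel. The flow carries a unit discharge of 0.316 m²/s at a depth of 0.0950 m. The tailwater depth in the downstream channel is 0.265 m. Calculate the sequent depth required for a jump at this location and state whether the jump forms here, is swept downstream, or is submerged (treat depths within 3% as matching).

y₂ = 0.418 m; the jump is swept downstream

V₁ = q/y₁ = 0.316/0.0950 = 3.33 m/s. Fr₁ = V₁/√(g·y₁) = 3.33/√(9.81×0.0950) = 3.45.
From the momentum equation for a rectangular channel, y₂/y₁ = ½[√(1 + 8Fr₁²) − 1] = ½[√95.98 − 1] = 4.40.
y₂ = 4.40 × 0.0950 = 0.418 m.
Tailwater y_tw = 0.265 m: y_tw < y₂, so the jump is swept downstream.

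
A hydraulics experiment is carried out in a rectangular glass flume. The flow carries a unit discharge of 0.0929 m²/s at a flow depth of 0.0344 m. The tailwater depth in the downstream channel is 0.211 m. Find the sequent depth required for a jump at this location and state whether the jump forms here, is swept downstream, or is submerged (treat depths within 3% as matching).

y₂ = 0.210 m; the jump forms here

V₁ = q/y₁ = 0.0929/0.0344 = 2.70 m/s. Fr₁ = V₁/√(g·y₁) = 2.70/√(9.81×0.0344) = 4.65.
By Bélanger, y₂/y₁ = ½[√(1 + 8Fr₁²) − 1] = ½[√173.9 − 1] = 6.09.
y₂ = 6.09 × 0.0344 = 0.210 m.
Tailwater y_tw = 0.211 m: y_tw ≈ y₂, so the jump forms here.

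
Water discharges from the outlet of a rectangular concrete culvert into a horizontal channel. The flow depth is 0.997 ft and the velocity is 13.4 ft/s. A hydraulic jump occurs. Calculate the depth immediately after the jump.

Fr₁ = V₁/√(g·y₁) = 13.4/√(32.2×0.997) = 2.36.
Sequent-depth ratio: y₂/y₁ = ½[√(1 + 8Fr₁²) − 1] = ½[√45.75 − 1] = 2.88.
y₂ = 2.88 × 0.997 = 2.87 ft.

y₂ = 2.87 ft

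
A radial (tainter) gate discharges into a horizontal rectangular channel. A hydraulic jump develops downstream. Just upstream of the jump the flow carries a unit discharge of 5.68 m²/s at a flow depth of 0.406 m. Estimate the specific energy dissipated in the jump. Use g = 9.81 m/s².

ΔE = 6.44 m

V₁ = q/y₁ = 5.68/0.406 = 14.0 m/s. Fr₁ = V₁/√(g·y₁) = 14.0/√(9.81×0.406) = 7.01.
From the momentum equation for a rectangular channel, y₂/y₁ = ½[√(1 + 8Fr₁²) − 1] = ½[√394.1 − 1] = 9.43.
y₂ = 9.43 × 0.406 = 3.83 m.
V₂ = q/y₂ = 5.68/3.83 = 1.48 m/s. E₁ = y₁ + V₁²/2g = 10.4 m; E₂ = y₂ + V₂²/2g = 3.94 m. ΔE = E₁ − E₂ = 6.44 m.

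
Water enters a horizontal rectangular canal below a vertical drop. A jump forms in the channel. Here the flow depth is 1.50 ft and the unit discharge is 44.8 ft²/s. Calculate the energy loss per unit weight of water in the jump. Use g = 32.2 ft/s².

ΔE = 6.51 ft

V₁ = q/y₁ = 44.8/1.50 = 29.9 ft/s. Fr₁ = V₁/√(g·y₁) = 29.9/√(32.2×1.50) = 4.30.
From the momentum equation for a rectangular channel, y₂/y₁ = ½[√(1 + 8Fr₁²) − 1] = ½[√148.7 − 1] = 5.60.
y₂ = 5.60 × 1.50 = 8.40 ft.
V₂ = q/y₂ = 44.8/8.40 = 5.34 ft/s. E₁ = y₁ + V₁²/2g = 15.4 ft; E₂ = y₂ + V₂²/2g = 8.84 ft. ΔE = E₁ − E₂ = 6.51 ft.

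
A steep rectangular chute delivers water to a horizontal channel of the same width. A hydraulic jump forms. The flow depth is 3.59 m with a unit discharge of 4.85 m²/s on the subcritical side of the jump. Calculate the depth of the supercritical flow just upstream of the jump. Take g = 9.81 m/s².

y₁ = 0.340 m

V₂ = q/y₂ = 4.85/3.59 = 1.35 m/s; Fr₂ = V₂/√(g·y₂) = 0.228.
From the momentum equation (using Fr₂), y₁/y₂ = ½[√(1 + 8Fr₂²) − 1] = ½[√1.415 − 1] = 0.0947.
y₁ = 0.0947 × 3.59 = 0.340 m.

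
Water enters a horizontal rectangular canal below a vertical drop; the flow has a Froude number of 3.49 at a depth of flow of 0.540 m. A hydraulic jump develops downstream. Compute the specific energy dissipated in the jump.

ΔE = 1.25 m

Fr₁ = 3.49 (given).
From the momentum equation for a rectangular channel, y₂/y₁ = ½[√(1 + 8Fr₁²) − 1] = ½[√98.44 − 1] = 4.46.
y₂ = 4.46 × 0.540 = 2.41 m.
Head loss: ΔE = (y₂ − y₁)³/(4y₁y₂) = (2.41 − 0.540)³/(4×0.540×2.41) = 6.53/5.20 = 1.25 m.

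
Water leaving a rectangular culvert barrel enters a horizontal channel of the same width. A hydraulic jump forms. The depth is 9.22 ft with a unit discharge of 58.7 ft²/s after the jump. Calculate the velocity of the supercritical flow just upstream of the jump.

V₂ = q/y₂ = 58.7/9.22 = 6.37 ft/s; Fr₂ = V₂/√(g·y₂) = 0.369.
Applying the sequent-depth relation in reverse, y₁/y₂ = ½[√(1 + 8Fr₂²) − 1] = ½[√2.092 − 1] = 0.223.
y₁ = 0.223 × 9.22 = 2.06 ft.
V₁ = q/y₁ = 58.7/2.06 = 28.5 ft/s.

V₁ = 28.5 ft/s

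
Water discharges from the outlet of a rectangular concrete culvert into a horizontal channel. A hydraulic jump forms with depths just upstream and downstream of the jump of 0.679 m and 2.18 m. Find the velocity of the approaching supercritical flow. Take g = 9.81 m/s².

V₁ = 6.71 m/s

For a rectangular channel the momentum equation gives q² = ½·g·y₁·y₂·(y₁ + y₂) = ½×9.81×0.679×2.18×2.86 = 20.8.
q = √20.8 = 4.56 m²/s.
V₁ = q/y₁ = 4.56/0.679 = 6.71 m/s.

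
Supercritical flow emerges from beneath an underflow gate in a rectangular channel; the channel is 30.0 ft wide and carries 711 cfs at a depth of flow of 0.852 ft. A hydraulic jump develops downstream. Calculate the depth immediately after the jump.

y₂ = 5.99 ft

q = Q/b = 711/30.0 = 23.7 ft²/s; V₁ = q/y₁ = 27.8 ft/s. Fr₁ = V₁/√(g·y₁) = 5.31.
From the momentum equation for a rectangular channel, y₂/y₁ = ½[√(1 + 8Fr₁²) − 1] = ½[√226.6 − 1] = 7.03.
y₂ = 7.03 × 0.852 = 5.99 ft.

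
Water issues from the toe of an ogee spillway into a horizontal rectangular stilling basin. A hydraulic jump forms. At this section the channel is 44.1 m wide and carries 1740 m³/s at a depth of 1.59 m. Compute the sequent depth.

y₂ = 13.4 m

q = Q/b = 1740/44.1 = 39.5 m²/s; V₁ = q/y₁ = 24.8 m/s. Fr₁ = V₁/√(g·y₁) = 6.28.
Sequent-depth ratio: y₂/y₁ = ½[√(1 + 8Fr₁²) − 1] = ½[√316.8 − 1] = 8.40.
y₂ = 8.40 × 1.59 = 13.4 m.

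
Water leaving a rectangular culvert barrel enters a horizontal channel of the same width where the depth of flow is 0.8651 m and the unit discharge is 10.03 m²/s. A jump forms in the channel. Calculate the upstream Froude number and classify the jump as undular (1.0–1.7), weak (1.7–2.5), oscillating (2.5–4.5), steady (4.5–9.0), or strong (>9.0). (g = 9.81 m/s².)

Fr₁ = 3.980; oscillating jump

V₁ = q/y₁ = 10.03/0.8651 = 11.59 m/s. Fr₁ = V₁/√(g·y₁) = 11.59/√(9.81×0.8651) = 3.980.
Fr₁ = 3.980 lies in the oscillating range.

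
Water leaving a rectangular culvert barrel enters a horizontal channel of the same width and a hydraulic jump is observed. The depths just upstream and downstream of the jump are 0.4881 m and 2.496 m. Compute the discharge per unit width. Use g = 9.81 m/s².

q = 4.223 m²/s

For a rectangular channel the momentum equation gives q² = ½·g·y₁·y₂·(y₁ + y₂) = ½×9.81×0.4881×2.496×2.984 = 17.83.
q = √17.83 = 4.223 m²/s.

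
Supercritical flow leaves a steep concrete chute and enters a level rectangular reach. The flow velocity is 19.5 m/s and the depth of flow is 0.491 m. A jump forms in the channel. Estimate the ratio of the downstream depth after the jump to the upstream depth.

y₂/y₁ = 12.1

Fr₁ = V₁/√(g·y₁) = 19.5/√(9.81×0.491) = 8.89.
From the momentum equation for a rectangular channel, y₂/y₁ = ½[√(1 + 8Fr₁²) − 1] = ½[√632.6 − 1] = 12.1.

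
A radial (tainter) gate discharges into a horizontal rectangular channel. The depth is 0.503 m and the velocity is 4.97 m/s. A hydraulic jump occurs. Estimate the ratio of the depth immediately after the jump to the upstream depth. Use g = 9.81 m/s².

y₂/y₁ = 2.70

Fr₁ = V₁/√(g·y₁) = 4.97/√(9.81×0.503) = 2.24.
By Bélanger, y₂/y₁ = ½[√(1 + 8Fr₁²) − 1] = ½[√41.05 − 1] = 2.70.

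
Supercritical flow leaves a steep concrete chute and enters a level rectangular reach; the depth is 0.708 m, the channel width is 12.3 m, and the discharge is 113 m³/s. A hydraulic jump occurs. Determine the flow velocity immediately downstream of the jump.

V₂ = 2.00 m/s

q = Q/b = 113/12.3 = 9.19 m²/s; V₁ = q/y₁ = 13.0 m/s. Fr₁ = V₁/√(g·y₁) = 4.92.
Bélanger equation: y₂/y₁ = ½[√(1 + 8Fr₁²) − 1] = ½[√194.9 − 1] = 6.48.
y₂ = 6.48 × 0.708 = 4.59 m.
V₂ = q/y₂ = 9.19/4.59 = 2.00 m/s.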